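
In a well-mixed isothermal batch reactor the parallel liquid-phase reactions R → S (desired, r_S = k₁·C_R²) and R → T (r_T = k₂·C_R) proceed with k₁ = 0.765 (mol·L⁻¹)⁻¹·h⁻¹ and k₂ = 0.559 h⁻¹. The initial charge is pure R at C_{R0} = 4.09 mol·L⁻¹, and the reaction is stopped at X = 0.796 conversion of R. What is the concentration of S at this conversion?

2.43 mol·L⁻¹

C_R = C_{R0}(1−X) = 0.8344 mol·L⁻¹.
Along a PFR/batch, dC_T/dC_R = −r_T/(r_S+r_T) = −k₂/(k₂+k₁·C_R).
Integrating from C_{R0} to C_R: C_T = (0.559/0.765)·ln[(0.559+0.765·4.09)/(0.559+0.765·0.834)] = 0.7307·ln(3.688/1.197) = 0.8220 mol·L⁻¹.
Then C_S = (C_{R0}−C_R) − C_T = 3.256 − 0.8220 = 2.434 mol·L⁻¹.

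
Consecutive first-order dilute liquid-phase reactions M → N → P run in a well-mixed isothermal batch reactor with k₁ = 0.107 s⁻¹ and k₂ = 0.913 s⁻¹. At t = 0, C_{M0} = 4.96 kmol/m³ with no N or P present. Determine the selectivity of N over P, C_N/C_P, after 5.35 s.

For first-order series with pure M initially, C_N(t) = k₁C_{M0}/(k₂−k₁)·(e^(−k₁t) − e^(−k₂t)).
e^(−k₁t) = e^(−0.107×5.35) = e^(−0.5724) = 0.5641; e^(−k₂t) = e^(−4.885) = 0.007563.
C_N = 0.107×4.96/(0.913−0.107) × (0.5641−0.007563) = 0.6585×0.5566 = 0.3665 kmol/m³.
C_M = C_{M0}e^(−k₁t) = 2.798 kmol/m³, so C_P = C_{M0}−C_M−C_N = 1.795 kmol/m³; C_N/C_P = 0.204.

0.204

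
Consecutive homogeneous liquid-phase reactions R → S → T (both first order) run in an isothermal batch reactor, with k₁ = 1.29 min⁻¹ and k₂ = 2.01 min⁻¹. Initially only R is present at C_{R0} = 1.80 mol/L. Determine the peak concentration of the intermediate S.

0.522 mol/L

At the optimum, C_{S,max}/C_{R0} = (k₁/k₂)^[k₂/(k₂−k₁)].
= (1.29/2.01)^(2.01/(2.01−1.29)) = (0.6418)^(2.792) = 0.2899.
C_{S,max} = 0.2899×1.80 = 0.522 mol/L.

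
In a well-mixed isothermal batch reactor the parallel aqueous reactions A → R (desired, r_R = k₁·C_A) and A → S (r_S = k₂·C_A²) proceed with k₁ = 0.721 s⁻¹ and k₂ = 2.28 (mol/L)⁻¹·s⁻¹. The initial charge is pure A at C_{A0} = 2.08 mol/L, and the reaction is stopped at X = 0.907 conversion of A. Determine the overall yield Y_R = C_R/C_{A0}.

0.235

C_A = C_{A0}(1−X) = 0.1934 mol/L.
Along a PFR/batch, dC_R/dC_A = −r_R/(r_R+r_S) = −k₁/(k₁+k₂·C_A).
Integrating from C_{A0} to C_A: C_R = (0.721/2.28)·ln[(0.721+2.28·2.08)/(0.721+2.28·0.193)] = 0.3162·ln(5.463/1.162) = 0.4895 mol/L.
Y_R = C_R/C_{A0} = 0.4895/2.08 = 0.235.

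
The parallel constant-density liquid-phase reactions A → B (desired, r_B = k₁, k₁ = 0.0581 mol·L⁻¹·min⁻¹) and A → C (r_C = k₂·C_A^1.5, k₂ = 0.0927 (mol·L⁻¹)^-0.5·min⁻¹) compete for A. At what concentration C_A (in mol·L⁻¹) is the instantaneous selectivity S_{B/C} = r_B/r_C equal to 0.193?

S_{B/C} = (k₁/k₂)·C_A^-1.5 ⇒ C_A = (S·k₂/k₁)^(1/(-1.5)).
= (0.193×0.0927/0.0581)^(-0.6667) = (0.3079)^(-0.6667) = 2.19 mol·L⁻¹.

2.19 mol·L⁻¹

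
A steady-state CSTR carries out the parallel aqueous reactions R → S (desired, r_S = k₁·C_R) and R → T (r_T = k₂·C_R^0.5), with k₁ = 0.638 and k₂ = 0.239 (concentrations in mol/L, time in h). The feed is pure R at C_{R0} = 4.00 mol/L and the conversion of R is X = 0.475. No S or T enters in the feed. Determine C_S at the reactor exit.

1.51 mol/L

Exit C_R = C_{R0}(1−X) = 4.00×0.525 = 2.100 mol/L.
A CSTR operates uniformly at the exit composition, giving r_S = 1.340 and r_T = 0.3463 (each k·C_R^n at C_R = 2.100).
Fraction of consumed R going to S: r_S/(r_S+r_T) = 0.7946.
C_S = 0.7946·C_{R0}·X = 0.7946×4.00×0.475 = 1.51 mol/L.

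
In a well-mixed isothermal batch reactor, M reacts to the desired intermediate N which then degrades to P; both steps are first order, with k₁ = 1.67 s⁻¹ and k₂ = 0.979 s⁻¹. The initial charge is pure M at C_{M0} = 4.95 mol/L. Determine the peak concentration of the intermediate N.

Evaluating C_N at t_opt = ln(k₂/k₁)/(k₂−k₁) gives C_{N,max}/C_{M0} = (k₁/k₂)^[k₂/(k₂−k₁)].
= (1.67/0.979)^(0.979/(0.979−1.67)) = (1.706)^(-1.417) = 0.4692.
C_{N,max} = 0.4692×4.95 = 2.32 mol/L.

2.32 mol/L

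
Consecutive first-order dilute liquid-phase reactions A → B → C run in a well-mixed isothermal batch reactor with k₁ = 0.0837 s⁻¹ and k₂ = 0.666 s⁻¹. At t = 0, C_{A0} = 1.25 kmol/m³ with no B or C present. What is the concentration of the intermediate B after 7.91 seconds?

Solving the coupled first-order balances gives C_B(t) = [k₁/(k₂−k₁)]·C_{A0}·(e^(−k₁t) − e^(−k₂t)).
e^(−k₁t) = e^(−0.0837×7.91) = e^(−0.6621) = 0.5158; e^(−k₂t) = e^(−5.268) = 0.005154.
C_B = 0.0837×1.25/(0.666−0.0837) × (0.5158−0.005154) = 0.1797×0.5106 = 0.09175 kmol/m³.

0.0917 kmol/m³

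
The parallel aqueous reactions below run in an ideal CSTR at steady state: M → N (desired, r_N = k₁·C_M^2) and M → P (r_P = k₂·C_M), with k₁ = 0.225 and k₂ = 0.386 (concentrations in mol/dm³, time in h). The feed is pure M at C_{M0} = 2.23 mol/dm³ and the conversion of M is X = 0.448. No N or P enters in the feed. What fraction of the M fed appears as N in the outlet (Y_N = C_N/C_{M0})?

0.187

Exit C_M = C_{M0}(1−X) = 2.23×0.552 = 1.231 mol/dm³.
Rates in a CSTR are evaluated at the outlet concentration: r_N = 0.225×1.231^2 = 0.3409, r_P = 0.386×1.231 = 0.4752.
Fraction of consumed M going to N: r_N/(r_N+r_P) = 0.4178.
C_N = 0.4178·C_{M0}·X = 0.4178×2.23×0.448 = 0.417 mol/dm³; Y_N = C_N/C_{M0} = 0.187.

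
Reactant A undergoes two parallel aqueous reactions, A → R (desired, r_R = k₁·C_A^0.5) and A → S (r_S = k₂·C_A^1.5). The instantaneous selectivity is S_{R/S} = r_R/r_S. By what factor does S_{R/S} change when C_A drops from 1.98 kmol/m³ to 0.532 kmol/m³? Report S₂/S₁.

S_{R/S} = (k₁/k₂)·C_A⁻¹, so S₂/S₁ = (C_{A,2}/C_{A,1})⁻¹.
= 1.98/0.532 = 3.72.
Selectivity toward R rises as C_A falls — low-concentration operation is favoured.

3.72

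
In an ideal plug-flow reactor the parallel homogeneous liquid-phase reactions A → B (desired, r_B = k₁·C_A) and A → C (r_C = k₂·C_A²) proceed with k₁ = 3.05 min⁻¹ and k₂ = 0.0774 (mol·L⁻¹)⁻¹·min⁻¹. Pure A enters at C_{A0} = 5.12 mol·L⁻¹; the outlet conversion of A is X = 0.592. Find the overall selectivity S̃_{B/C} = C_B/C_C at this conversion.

11.0

C_A = C_{A0}(1−X) = 2.089 mol·L⁻¹.
Along a PFR/batch, dC_B/dC_A = −r_B/(r_B+r_C) = −k₁/(k₁+k₂·C_A).
Integrating from C_{A0} to C_A: C_B = (3.05/0.0774)·ln[(3.05+0.0774·5.12)/(3.05+0.0774·2.09)] = 39.41·ln(3.446/3.212) = 2.778 mol·L⁻¹.
C_C = (C_{A0}−C_A)−C_B = 0.2529 mol·L⁻¹; S̃_{B/C} = 2.778/0.2529 = 11.0.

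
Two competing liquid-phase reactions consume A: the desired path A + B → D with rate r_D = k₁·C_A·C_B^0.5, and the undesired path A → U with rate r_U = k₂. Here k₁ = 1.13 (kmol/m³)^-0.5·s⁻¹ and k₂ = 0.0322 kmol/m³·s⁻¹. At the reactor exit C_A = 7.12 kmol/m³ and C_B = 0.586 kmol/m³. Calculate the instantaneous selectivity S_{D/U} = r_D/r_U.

191

S_{D/U} = r_D/r_U = (k₁·C_A·C_B^0.5)/(k₂) = (k₁/k₂)·C_A·C_B^0.5.
= (1.13×7.120×0.5860^0.5) / (0.0322) = 6.159/0.03220 = 191.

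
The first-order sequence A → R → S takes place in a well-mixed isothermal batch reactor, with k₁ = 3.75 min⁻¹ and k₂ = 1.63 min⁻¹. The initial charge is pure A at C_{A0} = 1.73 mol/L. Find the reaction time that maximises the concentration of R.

0.393 min

Setting dC_R/dt = 0 gives t_opt = ln(k₂/k₁)/(k₂−k₁).
= ln(1.63/3.75)/(1.63−3.75) = ln(0.4347)/-2.120 = -0.8332/-2.120 = 0.393 min.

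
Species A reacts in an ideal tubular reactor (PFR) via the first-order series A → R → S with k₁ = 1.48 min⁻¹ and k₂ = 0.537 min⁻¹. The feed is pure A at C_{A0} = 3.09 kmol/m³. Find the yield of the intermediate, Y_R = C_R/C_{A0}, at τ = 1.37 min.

0.545

For first-order series with pure A initially, C_R(τ) = k₁C_{A0}/(k₂−k₁)·(e^(−k₁τ) − e^(−k₂τ)).
e^(−k₁τ) = e^(−1.48×1.37) = e^(−2.028) = 0.1317; e^(−k₂τ) = e^(−0.7357) = 0.4792.
C_R = 1.48×3.09/(0.537−1.48) × (0.1317−0.4792) = (-4.850)×(-0.3475) = 1.685 kmol/m³.
Y_R = C_R/C_{A0} = 1.685/3.09 = 0.545.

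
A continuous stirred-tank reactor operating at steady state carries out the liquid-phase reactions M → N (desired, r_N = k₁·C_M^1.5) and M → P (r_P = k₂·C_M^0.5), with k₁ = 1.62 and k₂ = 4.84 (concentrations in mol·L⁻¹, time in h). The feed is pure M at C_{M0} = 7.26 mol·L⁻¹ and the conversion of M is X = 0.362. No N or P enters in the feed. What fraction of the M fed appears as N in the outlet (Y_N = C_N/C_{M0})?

Exit C_M = C_{M0}(1−X) = 7.26×0.638 = 4.632 mol·L⁻¹.
In a CSTR the entire volume is at exit conditions, so r_N = 1.62×4.632^1.5 = 16.15 and r_P = 4.84×4.632^0.5 = 10.42.
Fraction of consumed M going to N: r_N/(r_N+r_P) = 0.6079.
C_N = 0.6079·C_{M0}·X = 0.6079×7.26×0.362 = 1.60 mol·L⁻¹; Y_N = C_N/C_{M0} = 0.220.

0.220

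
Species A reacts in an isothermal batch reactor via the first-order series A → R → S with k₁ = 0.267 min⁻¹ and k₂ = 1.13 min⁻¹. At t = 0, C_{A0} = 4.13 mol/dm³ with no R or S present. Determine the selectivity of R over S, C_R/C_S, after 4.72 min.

0.137

Solving the coupled first-order balances gives C_R(t) = [k₁/(k₂−k₁)]·C_{A0}·(e^(−k₁t) − e^(−k₂t)).
e^(−k₁t) = e^(−0.267×4.72) = e^(−1.260) = 0.2836; e^(−k₂t) = e^(−5.334) = 0.004827.
C_R = 0.267×4.13/(1.13−0.267) × (0.2836−0.004827) = 1.278×0.2788 = 0.3562 mol/dm³.
C_A = C_{A0}e^(−k₁t) = 1.171 mol/dm³, so C_S = C_{A0}−C_A−C_R = 2.603 mol/dm³; C_R/C_S = 0.137.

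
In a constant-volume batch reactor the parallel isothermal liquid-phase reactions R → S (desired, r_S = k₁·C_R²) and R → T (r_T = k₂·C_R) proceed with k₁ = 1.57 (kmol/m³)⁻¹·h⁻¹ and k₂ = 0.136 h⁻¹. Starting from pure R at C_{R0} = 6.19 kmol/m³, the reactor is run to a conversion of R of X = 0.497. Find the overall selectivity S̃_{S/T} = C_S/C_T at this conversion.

51.7

C_R = C_{R0}(1−X) = 3.114 kmol/m³.
Along a PFR/batch, dC_T/dC_R = −r_T/(r_S+r_T) = −k₂/(k₂+k₁·C_R).
Integrating from C_{R0} to C_R: C_T = (0.136/1.57)·ln[(0.136+1.57·6.19)/(0.136+1.57·3.11)] = 0.08662·ln(9.854/5.024) = 0.05835 kmol/m³.
Then C_S = (C_{R0}−C_R) − C_T = 3.076 − 0.05835 = 3.018 kmol/m³.
S̃_{S/T} = C_S/C_T = 3.018/0.05835 = 51.7.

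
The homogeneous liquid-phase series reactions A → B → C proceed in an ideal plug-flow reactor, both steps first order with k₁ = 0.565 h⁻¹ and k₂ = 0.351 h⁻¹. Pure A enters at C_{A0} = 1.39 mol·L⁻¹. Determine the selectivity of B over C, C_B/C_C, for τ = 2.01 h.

2.04

The intermediate concentration in a first-order A→B→C sequence is C_B = k₁C_{A0}(e^(−k₁τ) − e^(−k₂τ))/(k₂−k₁).
e^(−k₁τ) = e^(−0.565×2.01) = e^(−1.136) = 0.3212; e^(−k₂τ) = e^(−0.7055) = 0.4939.
C_B = 0.565×1.39/(0.351−0.565) × (0.3212−0.4939) = (-3.670)×(-0.1726) = 0.6336 mol·L⁻¹.
C_A = C_{A0}e^(−k₁τ) = 0.4465 mol·L⁻¹, so C_C = C_{A0}−C_A−C_B = 0.3099 mol·L⁻¹; C_B/C_C = 2.04.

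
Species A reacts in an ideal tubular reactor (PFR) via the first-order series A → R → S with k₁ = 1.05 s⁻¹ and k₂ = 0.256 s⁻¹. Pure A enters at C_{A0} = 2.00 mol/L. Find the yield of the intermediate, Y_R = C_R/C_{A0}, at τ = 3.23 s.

The intermediate concentration in a first-order A→B→C sequence is C_R = k₁C_{A0}(e^(−k₁τ) − e^(−k₂τ))/(k₂−k₁).
e^(−k₁τ) = e^(−1.05×3.23) = e^(−3.392) = 0.03366; e^(−k₂τ) = e^(−0.8269) = 0.4374.
C_R = 1.05×2.00/(0.256−1.05) × (0.03366−0.4374) = (-2.645)×(-0.4038) = 1.068 mol/L.
Y_R = C_R/C_{A0} = 1.068/2.00 = 0.534.

0.534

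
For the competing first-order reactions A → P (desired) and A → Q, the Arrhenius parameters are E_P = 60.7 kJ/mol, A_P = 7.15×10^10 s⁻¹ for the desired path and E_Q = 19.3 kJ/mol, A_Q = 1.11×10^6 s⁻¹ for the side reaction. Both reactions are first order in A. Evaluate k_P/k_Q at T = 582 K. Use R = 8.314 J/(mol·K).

k_P/k_Q = (A_P/A_Q)·exp[−(E_P−E_Q)/(RT)] = (A_P/A_Q)·exp[(E_Q−E_P)/(RT)].
(E_Q−E_P)/(RT) = (19.3−60.7)×10³/(8.314×582) = -41400/4839 = -8.556.
k_P/k_Q = (7.15×10^10/1.11×10^6)·exp(-8.556) = 64414 × 1.924×10^-4 = 12.4.
Since E_P > E_Q, raising the temperature improves selectivity toward P.

12.4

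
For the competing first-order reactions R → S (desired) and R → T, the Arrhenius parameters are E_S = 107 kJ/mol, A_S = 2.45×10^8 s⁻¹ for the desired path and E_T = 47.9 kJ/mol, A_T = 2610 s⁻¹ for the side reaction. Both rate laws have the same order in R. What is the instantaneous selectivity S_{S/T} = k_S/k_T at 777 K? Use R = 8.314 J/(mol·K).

9.98

With equal orders, S_{S/T} = k_S/k_T = (A_S/A_T)·exp[(E_T−E_S)/(RT)].
(E_T−E_S)/(RT) = (47.9−107)×10³/(8.314×777) = -59100/6460 = -9.149.
k_S/k_T = (2.45×10^8/2610)·exp(-9.149) = 93870 × 1.064×10^-4 = 9.98.
Since E_S > E_T, raising the temperature improves selectivity toward S.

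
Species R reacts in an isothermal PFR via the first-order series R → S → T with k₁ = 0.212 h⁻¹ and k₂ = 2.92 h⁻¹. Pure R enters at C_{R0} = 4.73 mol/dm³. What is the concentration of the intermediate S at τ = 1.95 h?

Solving the coupled first-order balances gives C_S(τ) = [k₁/(k₂−k₁)]·C_{R0}·(e^(−k₁τ) − e^(−k₂τ)).
e^(−k₁τ) = e^(−0.212×1.95) = e^(−0.4134) = 0.6614; e^(−k₂τ) = e^(−5.694) = 0.003366.
C_S = 0.212×4.73/(2.92−0.212) × (0.6614−0.003366) = 0.3703×0.6580 = 0.2437 mol/dm³.

0.244 mol/dm³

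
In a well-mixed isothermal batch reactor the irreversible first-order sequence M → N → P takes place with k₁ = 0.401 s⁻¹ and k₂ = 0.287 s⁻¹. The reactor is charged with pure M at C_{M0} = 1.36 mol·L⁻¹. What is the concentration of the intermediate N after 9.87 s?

The intermediate concentration in a first-order A→B→C sequence is C_N = k₁C_{M0}(e^(−k₁t) − e^(−k₂t))/(k₂−k₁).
e^(−k₁t) = e^(−0.401×9.87) = e^(−3.958) = 0.01910; e^(−k₂t) = e^(−2.833) = 0.05885.
C_N = 0.401×1.36/(0.287−0.401) × (0.01910−0.05885) = (-4.784)×(-0.03975) = 0.1902 mol·L⁻¹.

0.190 mol·L⁻¹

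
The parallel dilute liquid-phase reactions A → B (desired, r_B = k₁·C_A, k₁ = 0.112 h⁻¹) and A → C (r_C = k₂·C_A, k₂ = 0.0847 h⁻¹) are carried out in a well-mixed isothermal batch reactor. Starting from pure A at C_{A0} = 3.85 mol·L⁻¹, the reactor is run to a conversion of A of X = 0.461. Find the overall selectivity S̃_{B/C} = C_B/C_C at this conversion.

C_A = C_{A0}(1−X) = 2.075 mol·L⁻¹.
Both paths are first order in A, so the instantaneous fraction to B is constant: dC_B/d(−C_A) = k₁/(k₁+k₂) = 0.5694.
C_B = 0.5694·(C_{A0}−C_A) = 0.5694×1.775 = 1.01 mol·L⁻¹.
C_C = (C_{A0}−C_A)−C_B = 0.7643 mol·L⁻¹; S̃_{B/C} = 1.011/0.7643 = 1.32.

1.32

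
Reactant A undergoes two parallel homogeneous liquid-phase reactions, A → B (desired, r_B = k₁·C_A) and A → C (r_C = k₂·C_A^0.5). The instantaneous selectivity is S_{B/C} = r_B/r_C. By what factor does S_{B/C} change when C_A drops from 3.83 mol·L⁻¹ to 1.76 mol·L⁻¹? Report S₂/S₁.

S_{B/C} = (k₁/k₂)·C_A^0.5, so S₂/S₁ = (C_{A,2}/C_{A,1})^0.5.
= (1.76/3.83)^0.5 = (0.4595)^0.5 = 0.678.

0.678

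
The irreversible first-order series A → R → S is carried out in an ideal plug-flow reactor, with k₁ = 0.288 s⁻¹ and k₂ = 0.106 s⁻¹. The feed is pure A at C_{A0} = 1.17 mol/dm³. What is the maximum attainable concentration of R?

Evaluating C_R at τ_opt = ln(k₂/k₁)/(k₂−k₁) gives C_{R,max}/C_{A0} = (k₁/k₂)^[k₂/(k₂−k₁)].
= (0.288/0.106)^(0.106/(0.106−0.288)) = (2.717)^(-0.5824) = 0.5587.
C_{R,max} = 0.5587×1.17 = 0.654 mol/dm³.

0.654 mol/dm³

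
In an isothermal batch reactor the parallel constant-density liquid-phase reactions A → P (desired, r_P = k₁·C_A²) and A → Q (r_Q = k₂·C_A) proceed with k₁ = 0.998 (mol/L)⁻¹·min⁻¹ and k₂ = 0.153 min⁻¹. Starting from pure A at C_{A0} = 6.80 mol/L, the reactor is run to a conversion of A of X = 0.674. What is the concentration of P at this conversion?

4.42 mol/L

C_A = C_{A0}(1−X) = 2.217 mol/L.
Along a PFR/batch, dC_Q/dC_A = −r_Q/(r_P+r_Q) = −k₂/(k₂+k₁·C_A).
Integrating from C_{A0} to C_A: C_Q = (0.153/0.998)·ln[(0.153+0.998·6.80)/(0.153+0.998·2.22)] = 0.1533·ln(6.939/2.365) = 0.1650 mol/L.
Then C_P = (C_{A0}−C_A) − C_Q = 4.583 − 0.1650 = 4.418 mol/L.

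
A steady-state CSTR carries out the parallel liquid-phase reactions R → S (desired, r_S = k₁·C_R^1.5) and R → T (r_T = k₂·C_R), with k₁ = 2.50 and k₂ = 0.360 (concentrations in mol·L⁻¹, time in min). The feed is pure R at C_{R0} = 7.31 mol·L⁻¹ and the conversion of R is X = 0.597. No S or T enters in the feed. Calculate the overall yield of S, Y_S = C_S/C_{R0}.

0.551

Exit C_R = C_{R0}(1−X) = 7.31×0.403 = 2.946 mol·L⁻¹.
A CSTR operates uniformly at the exit composition, giving r_S = 12.64 and r_T = 1.061 (each k·C_R^n at C_R = 2.946).
Fraction of consumed R going to S: r_S/(r_S+r_T) = 0.9226.
C_S = 0.9226·C_{R0}·X = 0.9226×7.31×0.597 = 4.03 mol·L⁻¹; Y_S = C_S/C_{R0} = 0.551.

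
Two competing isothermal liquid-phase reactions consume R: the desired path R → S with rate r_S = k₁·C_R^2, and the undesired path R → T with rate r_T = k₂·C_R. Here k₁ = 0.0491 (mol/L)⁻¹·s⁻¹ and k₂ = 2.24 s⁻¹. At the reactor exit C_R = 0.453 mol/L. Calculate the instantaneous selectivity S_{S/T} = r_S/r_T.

S_{S/T} = r_S/r_T = (k₁·C_R^2)/(k₂·C_R) = (k₁/k₂)·C_R.
= (0.0491×0.4530^2) / (2.24×0.4530) = 0.01008/1.015 = 0.00993.
Since the desired path is higher order in R, keeping C_R high (PFR or concentrated feed) favours S.

0.00993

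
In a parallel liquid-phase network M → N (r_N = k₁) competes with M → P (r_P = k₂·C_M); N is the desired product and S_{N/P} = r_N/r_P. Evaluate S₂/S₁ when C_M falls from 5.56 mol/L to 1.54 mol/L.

S_{N/P} = (k₁/k₂)·C_M⁻¹, so S₂/S₁ = (C_{M,2}/C_{M,1})⁻¹.
= 5.56/1.54 = 3.61.

3.61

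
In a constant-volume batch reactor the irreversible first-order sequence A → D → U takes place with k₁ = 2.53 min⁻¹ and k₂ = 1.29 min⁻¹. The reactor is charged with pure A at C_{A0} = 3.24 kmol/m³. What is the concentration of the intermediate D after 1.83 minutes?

0.559 kmol/m³

Solving the coupled first-order balances gives C_D(t) = [k₁/(k₂−k₁)]·C_{A0}·(e^(−k₁t) − e^(−k₂t)).
e^(−k₁t) = e^(−2.53×1.83) = e^(−4.630) = 0.009756; e^(−k₂t) = e^(−2.361) = 0.09435.
C_D = 2.53×3.24/(1.29−2.53) × (0.009756−0.09435) = (-6.611)×(-0.08460) = 0.5593 kmol/m³.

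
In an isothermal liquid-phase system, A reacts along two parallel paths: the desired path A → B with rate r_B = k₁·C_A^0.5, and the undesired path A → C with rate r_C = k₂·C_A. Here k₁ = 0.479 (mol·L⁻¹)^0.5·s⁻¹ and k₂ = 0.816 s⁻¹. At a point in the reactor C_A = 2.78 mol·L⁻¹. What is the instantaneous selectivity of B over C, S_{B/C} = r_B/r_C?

0.352

S_{B/C} = r_B/r_C = (k₁·C_A^0.5)/(k₂·C_A) = (k₁/k₂)·C_A^-0.5.
= (0.479×2.780^0.5) / (0.816×2.780) = 0.7987/2.268 = 0.352.
The undesired path is higher order in A, so low C_A (CSTR or dilute feed) favours B.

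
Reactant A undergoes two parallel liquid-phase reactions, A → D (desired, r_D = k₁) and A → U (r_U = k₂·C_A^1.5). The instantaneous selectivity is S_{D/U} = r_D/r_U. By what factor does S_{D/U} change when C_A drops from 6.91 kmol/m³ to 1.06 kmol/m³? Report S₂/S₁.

16.6

S_{D/U} = (k₁/k₂)·C_A^-1.5, so S₂/S₁ = (C_{A,2}/C_{A,1})^-1.5.
= (1.06/6.91)^(-1.5) = (0.1534)^(-1.5) = 16.6.
Selectivity toward D rises as C_A falls — low-concentration operation is favoured.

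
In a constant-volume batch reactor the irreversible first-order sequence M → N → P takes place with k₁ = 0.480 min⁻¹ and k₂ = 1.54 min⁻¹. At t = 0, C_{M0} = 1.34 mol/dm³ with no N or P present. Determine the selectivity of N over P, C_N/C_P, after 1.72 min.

0.420

For first-order series with pure M initially, C_N(t) = k₁C_{M0}/(k₂−k₁)·(e^(−k₁t) − e^(−k₂t)).
e^(−k₁t) = e^(−0.480×1.72) = e^(−0.8256) = 0.4380; e^(−k₂t) = e^(−2.649) = 0.07074.
C_N = 0.480×1.34/(1.54−0.480) × (0.4380−0.07074) = 0.6068×0.3672 = 0.2228 mol/dm³.
C_M = C_{M0}e^(−k₁t) = 0.5869 mol/dm³, so C_P = C_{M0}−C_M−C_N = 0.5303 mol/dm³; C_N/C_P = 0.420.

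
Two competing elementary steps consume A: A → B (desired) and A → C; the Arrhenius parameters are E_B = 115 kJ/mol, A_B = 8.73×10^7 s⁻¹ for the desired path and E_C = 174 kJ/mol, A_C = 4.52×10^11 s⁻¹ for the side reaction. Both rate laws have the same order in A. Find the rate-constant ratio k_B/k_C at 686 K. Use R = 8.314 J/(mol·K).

6.01

Since both paths have the same order in A, the concentration cancels and S_{B/C} = k_B/k_C = (A_B/A_C)·exp[(E_C−E_B)/(RT)].
(E_C−E_B)/(RT) = (174−115)×10³/(8.314×686) = 59000/5703 = 10.34.
k_B/k_C = (8.73×10^7/4.52×10^11)·exp(10.34) = 1.931×10^-4 × 31092 = 6.01.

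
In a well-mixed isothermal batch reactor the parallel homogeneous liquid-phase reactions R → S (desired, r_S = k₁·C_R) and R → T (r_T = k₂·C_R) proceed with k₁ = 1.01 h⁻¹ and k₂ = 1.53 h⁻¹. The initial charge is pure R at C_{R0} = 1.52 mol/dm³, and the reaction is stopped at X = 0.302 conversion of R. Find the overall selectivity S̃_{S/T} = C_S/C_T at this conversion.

C_R = C_{R0}(1−X) = 1.061 mol/dm³.
Both paths are first order in R, so the instantaneous fraction to S is constant: dC_S/d(−C_R) = k₁/(k₁+k₂) = 0.3976.
C_S = 0.3976·(C_{R0}−C_R) = 0.3976×0.4590 = 0.183 mol/dm³.
C_T = (C_{R0}−C_R)−C_S = 0.2765 mol/dm³; S̃_{S/T} = 0.1825/0.2765 = 0.660.

0.660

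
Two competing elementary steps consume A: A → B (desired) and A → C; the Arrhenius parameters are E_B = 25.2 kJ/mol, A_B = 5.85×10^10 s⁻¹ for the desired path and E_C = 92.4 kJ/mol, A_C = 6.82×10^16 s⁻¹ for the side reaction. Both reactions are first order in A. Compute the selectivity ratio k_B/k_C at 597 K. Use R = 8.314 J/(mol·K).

0.651

Since both paths have the same order in A, the concentration cancels and S_{B/C} = k_B/k_C = (A_B/A_C)·exp[(E_C−E_B)/(RT)].
(E_C−E_B)/(RT) = (92.4−25.2)×10³/(8.314×597) = 67200/4963 = 13.54.
k_B/k_C = (5.85×10^10/6.82×10^16)·exp(13.54) = 8.578×10^-7 × 7.584×10^5 = 0.651.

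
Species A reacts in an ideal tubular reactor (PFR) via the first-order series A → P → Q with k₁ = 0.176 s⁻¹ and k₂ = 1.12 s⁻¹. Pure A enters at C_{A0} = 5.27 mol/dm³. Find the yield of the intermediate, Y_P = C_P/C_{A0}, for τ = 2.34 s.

0.110

Solving the coupled first-order balances gives C_P(τ) = [k₁/(k₂−k₁)]·C_{A0}·(e^(−k₁τ) − e^(−k₂τ)).
e^(−k₁τ) = e^(−0.176×2.34) = e^(−0.4118) = 0.6624; e^(−k₂τ) = e^(−2.621) = 0.07274.
C_P = 0.176×5.27/(1.12−0.176) × (0.6624−0.07274) = 0.9825×0.5897 = 0.5794 mol/dm³.
Y_P = C_P/C_{A0} = 0.5794/5.27 = 0.110.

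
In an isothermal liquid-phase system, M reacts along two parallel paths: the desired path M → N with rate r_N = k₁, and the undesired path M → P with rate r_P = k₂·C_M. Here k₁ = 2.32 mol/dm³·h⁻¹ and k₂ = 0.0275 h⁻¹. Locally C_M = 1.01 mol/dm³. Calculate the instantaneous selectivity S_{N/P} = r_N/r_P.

83.5

S_{N/P} = r_N/r_P = (k₁)/(k₂·C_M) = (k₁/k₂)·C_M⁻¹.
= (2.32) / (0.0275×1.010) = 2.320/0.02778 = 83.5.
The undesired path is higher order in M, so low C_M (CSTR or dilute feed) favours N.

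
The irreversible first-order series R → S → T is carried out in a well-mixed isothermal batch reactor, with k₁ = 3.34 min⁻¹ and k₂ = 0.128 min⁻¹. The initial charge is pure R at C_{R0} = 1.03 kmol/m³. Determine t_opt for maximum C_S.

Setting dC_S/dt = 0 gives t_opt = ln(k₂/k₁)/(k₂−k₁).
= ln(0.128/3.34)/(0.128−3.34) = ln(0.03832)/-3.212 = -3.262/-3.212 = 1.02 min.

1.02 min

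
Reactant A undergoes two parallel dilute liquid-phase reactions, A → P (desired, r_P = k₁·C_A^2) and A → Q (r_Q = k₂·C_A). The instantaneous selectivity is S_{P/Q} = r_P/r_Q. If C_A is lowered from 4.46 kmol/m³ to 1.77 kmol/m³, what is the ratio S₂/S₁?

S_{P/Q} = (k₁/k₂)·C_A, so S₂/S₁ = (C_{A,2}/C_{A,1}).
= 1.77/4.46 = 0.397.
Selectivity toward P falls as C_A falls — high-concentration operation is favoured.

0.397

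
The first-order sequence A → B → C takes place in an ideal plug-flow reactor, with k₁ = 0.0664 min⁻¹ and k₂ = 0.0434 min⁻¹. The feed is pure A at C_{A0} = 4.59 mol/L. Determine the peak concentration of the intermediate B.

At the optimum, C_{B,max}/C_{A0} = (k₁/k₂)^[k₂/(k₂−k₁)].
= (0.0664/0.0434)^(0.0434/(0.0434−0.0664)) = (1.530)^(-1.887) = 0.4482.
C_{B,max} = 0.4482×4.59 = 2.06 mol/L.

2.06 mol/L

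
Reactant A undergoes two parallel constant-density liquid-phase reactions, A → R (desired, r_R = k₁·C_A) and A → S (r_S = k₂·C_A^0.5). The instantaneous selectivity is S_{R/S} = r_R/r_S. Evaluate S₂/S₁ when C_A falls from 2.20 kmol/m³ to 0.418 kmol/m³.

S_{R/S} = (k₁/k₂)·C_A^0.5, so S₂/S₁ = (C_{A,2}/C_{A,1})^0.5.
= (0.418/2.20)^0.5 = (0.1900)^0.5 = 0.436.
Selectivity toward R falls as C_A falls — high-concentration operation is favoured.

0.436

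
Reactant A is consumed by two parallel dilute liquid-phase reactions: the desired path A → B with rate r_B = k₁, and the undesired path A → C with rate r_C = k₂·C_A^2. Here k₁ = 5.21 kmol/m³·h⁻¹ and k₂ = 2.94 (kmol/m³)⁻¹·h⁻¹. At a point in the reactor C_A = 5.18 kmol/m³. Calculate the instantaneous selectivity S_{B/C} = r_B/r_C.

0.0660

S_{B/C} = r_B/r_C = (k₁)/(k₂·C_A^2) = (k₁/k₂)·C_A^-2.
= (5.21) / (2.94×5.180^2) = 5.210/78.89 = 0.0660.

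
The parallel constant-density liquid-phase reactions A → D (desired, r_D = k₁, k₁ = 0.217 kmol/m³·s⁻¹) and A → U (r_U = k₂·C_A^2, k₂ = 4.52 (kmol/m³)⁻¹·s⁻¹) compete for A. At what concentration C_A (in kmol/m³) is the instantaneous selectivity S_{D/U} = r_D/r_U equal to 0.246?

S_{D/U} = (k₁/k₂)·C_A^-2 ⇒ C_A = (S·k₂/k₁)^(-0.5).
= (0.246×4.52/0.217)^(-0.5) = (5.124)^(-0.5) = 0.442 kmol/m³.

0.442 kmol/m³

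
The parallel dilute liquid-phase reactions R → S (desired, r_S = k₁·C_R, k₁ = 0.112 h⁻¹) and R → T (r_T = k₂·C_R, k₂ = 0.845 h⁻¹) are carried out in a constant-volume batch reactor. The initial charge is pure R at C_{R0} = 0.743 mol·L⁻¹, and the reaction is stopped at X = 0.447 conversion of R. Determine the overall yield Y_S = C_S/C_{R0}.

0.0523

C_R = C_{R0}(1−X) = 0.4109 mol·L⁻¹.
Both paths are first order in R, so the instantaneous fraction to S is constant: dC_S/d(−C_R) = k₁/(k₁+k₂) = 0.1170.
C_S = 0.1170·(C_{R0}−C_R) = 0.1170×0.3321 = 0.0389 mol·L⁻¹.
Y_S = C_S/C_{R0} = 0.03887/0.743 = 0.0523.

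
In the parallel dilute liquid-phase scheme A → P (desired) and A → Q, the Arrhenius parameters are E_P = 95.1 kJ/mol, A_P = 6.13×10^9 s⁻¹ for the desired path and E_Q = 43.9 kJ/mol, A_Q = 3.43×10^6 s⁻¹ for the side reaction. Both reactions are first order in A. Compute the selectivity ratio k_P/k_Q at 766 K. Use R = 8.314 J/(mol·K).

k_P/k_Q = (A_P/A_Q)·exp[−(E_P−E_Q)/(RT)] = (A_P/A_Q)·exp[(E_Q−E_P)/(RT)].
(E_Q−E_P)/(RT) = (43.9−95.1)×10³/(8.314×766) = -51200/6369 = -8.040.
k_P/k_Q = (6.13×10^9/3.43×10^6)·exp(-8.040) = 1787 × 3.225×10^-4 = 0.576.
Since E_P > E_Q, raising the temperature improves selectivity toward P.

0.576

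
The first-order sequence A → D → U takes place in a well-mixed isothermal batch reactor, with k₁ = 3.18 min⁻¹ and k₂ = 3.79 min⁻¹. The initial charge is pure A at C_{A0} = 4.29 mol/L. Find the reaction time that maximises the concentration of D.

For first-order series the maximum of C_D occurs at t_opt = ln(k₂/k₁)/(k₂−k₁).
= ln(3.79/3.18)/(3.79−3.18) = ln(1.192)/0.6100 = 0.1755/0.6100 = 0.288 min.

0.288 min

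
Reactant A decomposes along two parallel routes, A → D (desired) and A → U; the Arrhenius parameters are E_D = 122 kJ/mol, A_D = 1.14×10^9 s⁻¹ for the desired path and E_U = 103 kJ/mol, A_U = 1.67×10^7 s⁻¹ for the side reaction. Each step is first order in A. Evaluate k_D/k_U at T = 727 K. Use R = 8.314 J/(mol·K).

2.94

k_D/k_U = (A_D/A_U)·exp[−(E_D−E_U)/(RT)] = (A_D/A_U)·exp[(E_U−E_D)/(RT)].
(E_U−E_D)/(RT) = (103−122)×10³/(8.314×727) = -19000/6044 = -3.143.
k_D/k_U = (1.14×10^9/1.67×10^7)·exp(-3.143) = 68.26 × 0.04313 = 2.94.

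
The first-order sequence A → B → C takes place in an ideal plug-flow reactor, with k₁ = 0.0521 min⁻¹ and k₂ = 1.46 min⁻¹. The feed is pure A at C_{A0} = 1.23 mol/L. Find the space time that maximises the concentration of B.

2.37 min

The intermediate peaks when r₁ = r₂, i.e. k₁e^(−k₁τ) = k₂e^(−k₂τ), giving τ_opt = ln(k₂/k₁)/(k₂−k₁).
= ln(1.46/0.0521)/(1.46−0.0521) = ln(28.02)/1.408 = 3.333/1.408 = 2.37 min.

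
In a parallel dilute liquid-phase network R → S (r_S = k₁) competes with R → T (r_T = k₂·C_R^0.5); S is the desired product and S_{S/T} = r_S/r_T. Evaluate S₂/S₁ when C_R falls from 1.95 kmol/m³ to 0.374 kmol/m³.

2.28

S_{S/T} = (k₁/k₂)·C_R^-0.5, so S₂/S₁ = (C_{R,2}/C_{R,1})^-0.5.
= (0.374/1.95)^(-0.5) = (0.1918)^(-0.5) = 2.28.
Selectivity toward S rises as C_R falls — low-concentration operation is favoured.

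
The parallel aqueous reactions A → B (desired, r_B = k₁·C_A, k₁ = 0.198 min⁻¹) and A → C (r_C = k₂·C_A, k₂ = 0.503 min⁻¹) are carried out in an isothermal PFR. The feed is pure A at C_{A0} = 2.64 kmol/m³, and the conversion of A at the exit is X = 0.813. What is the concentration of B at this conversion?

0.606 kmol/m³

C_A = C_{A0}(1−X) = 0.4937 kmol/m³.
Both paths are first order in A, so the instantaneous fraction to B is constant: dC_B/d(−C_A) = k₁/(k₁+k₂) = 0.2825.
C_B = 0.2825·(C_{A0}−C_A) = 0.2825×2.146 = 0.606 kmol/m³.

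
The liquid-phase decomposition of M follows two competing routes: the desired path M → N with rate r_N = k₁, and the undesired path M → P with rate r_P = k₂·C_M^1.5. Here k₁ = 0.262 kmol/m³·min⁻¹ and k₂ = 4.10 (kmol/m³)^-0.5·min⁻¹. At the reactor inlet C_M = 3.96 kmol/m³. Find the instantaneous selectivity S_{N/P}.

0.00811

S_{N/P} = r_N/r_P = (k₁)/(k₂·C_M^1.5) = (k₁/k₂)·C_M^-1.5.
= (0.262) / (4.10×3.960^1.5) = 0.2620/32.31 = 0.00811.
The undesired path is higher order in M, so low C_M (CSTR or dilute feed) favours N.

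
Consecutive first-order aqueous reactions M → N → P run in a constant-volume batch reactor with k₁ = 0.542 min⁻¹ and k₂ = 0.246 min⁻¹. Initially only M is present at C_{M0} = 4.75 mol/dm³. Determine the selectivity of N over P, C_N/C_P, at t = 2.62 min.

The intermediate concentration in a first-order A→B→C sequence is C_N = k₁C_{M0}(e^(−k₁t) − e^(−k₂t))/(k₂−k₁).
e^(−k₁t) = e^(−0.542×2.62) = e^(−1.420) = 0.2417; e^(−k₂t) = e^(−0.6445) = 0.5249.
C_N = 0.542×4.75/(0.246−0.542) × (0.2417−0.5249) = (-8.698)×(-0.2832) = 2.463 mol/dm³.
C_M = C_{M0}e^(−k₁t) = 1.148 mol/dm³, so C_P = C_{M0}−C_M−C_N = 1.139 mol/dm³; C_N/C_P = 2.16.

2.16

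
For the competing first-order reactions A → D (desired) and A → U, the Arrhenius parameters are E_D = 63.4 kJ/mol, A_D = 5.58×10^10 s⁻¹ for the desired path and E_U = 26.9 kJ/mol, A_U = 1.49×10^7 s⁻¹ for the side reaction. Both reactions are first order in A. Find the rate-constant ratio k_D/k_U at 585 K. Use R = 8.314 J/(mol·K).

k_D/k_U = (A_D/A_U)·exp[−(E_D−E_U)/(RT)] = (A_D/A_U)·exp[(E_U−E_D)/(RT)].
(E_U−E_D)/(RT) = (26.9−63.4)×10³/(8.314×585) = -36500/4864 = -7.505.
k_D/k_U = (5.58×10^10/1.49×10^7)·exp(-7.505) = 3745 × 5.506×10^-4 = 2.06.

2.06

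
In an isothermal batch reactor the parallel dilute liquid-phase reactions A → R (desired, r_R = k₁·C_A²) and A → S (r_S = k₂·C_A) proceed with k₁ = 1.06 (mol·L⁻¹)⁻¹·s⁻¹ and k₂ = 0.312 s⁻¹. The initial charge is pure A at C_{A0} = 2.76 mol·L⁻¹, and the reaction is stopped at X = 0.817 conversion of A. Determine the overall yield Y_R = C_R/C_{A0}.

0.674

C_A = C_{A0}(1−X) = 0.5051 mol·L⁻¹.
Along a PFR/batch, dC_S/dC_A = −r_S/(r_R+r_S) = −k₂/(k₂+k₁·C_A).
Integrating from C_{A0} to C_A: C_S = (0.312/1.06)·ln[(0.312+1.06·2.76)/(0.312+1.06·0.505)] = 0.2943·ln(3.238/0.8474) = 0.3945 mol·L⁻¹.
Then C_R = (C_{A0}−C_A) − C_S = 2.255 − 0.3945 = 1.860 mol·L⁻¹.
Y_R = C_R/C_{A0} = 1.860/2.76 = 0.674.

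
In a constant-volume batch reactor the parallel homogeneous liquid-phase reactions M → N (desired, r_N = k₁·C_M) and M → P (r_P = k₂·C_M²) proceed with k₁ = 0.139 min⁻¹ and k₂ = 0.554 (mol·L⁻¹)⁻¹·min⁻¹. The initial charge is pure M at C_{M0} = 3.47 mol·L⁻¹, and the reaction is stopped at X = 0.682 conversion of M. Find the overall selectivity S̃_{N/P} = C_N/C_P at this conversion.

C_M = C_{M0}(1−X) = 1.103 mol·L⁻¹.
Along a PFR/batch, dC_N/dC_M = −r_N/(r_N+r_P) = −k₁/(k₁+k₂·C_M).
Integrating from C_{M0} to C_M: C_N = (0.139/0.554)·ln[(0.139+0.554·3.47)/(0.139+0.554·1.10)] = 0.2509·ln(2.061/0.7503) = 0.2536 mol·L⁻¹.
C_P = (C_{M0}−C_M)−C_N = 2.113 mol·L⁻¹; S̃_{N/P} = 0.2536/2.113 = 0.120.

0.120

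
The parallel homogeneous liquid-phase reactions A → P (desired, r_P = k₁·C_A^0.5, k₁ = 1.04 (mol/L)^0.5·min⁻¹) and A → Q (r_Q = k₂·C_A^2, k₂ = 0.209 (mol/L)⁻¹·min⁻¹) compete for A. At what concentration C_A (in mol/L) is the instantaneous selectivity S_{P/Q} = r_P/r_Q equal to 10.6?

S_{P/Q} = (k₁/k₂)·C_A^-1.5 ⇒ C_A = (S·k₂/k₁)^(1/(-1.5)).
= (10.6×0.209/1.04)^(-0.6667) = (2.130)^(-0.6667) = 0.604 mol/L.

0.604 mol/L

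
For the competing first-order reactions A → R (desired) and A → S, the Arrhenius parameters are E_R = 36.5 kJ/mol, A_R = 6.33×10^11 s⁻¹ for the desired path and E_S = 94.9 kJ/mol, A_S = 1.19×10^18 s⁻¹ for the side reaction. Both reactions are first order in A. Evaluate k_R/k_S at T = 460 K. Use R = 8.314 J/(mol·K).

2.28

k_R/k_S = (A_R/A_S)·exp[−(E_R−E_S)/(RT)] = (A_R/A_S)·exp[(E_S−E_R)/(RT)].
(E_S−E_R)/(RT) = (94.9−36.5)×10³/(8.314×460) = 58400/3824 = 15.27.
k_R/k_S = (6.33×10^11/1.19×10^18)·exp(15.27) = 5.319×10^-7 × 4.283×10^6 = 2.28.
Since E_R < E_S, lowering the temperature improves selectivity toward R.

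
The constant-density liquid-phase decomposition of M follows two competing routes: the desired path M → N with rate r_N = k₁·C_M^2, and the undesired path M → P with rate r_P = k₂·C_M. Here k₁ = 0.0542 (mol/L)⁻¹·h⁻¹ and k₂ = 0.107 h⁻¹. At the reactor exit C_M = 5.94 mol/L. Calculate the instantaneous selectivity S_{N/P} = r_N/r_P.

3.01

S_{N/P} = r_N/r_P = (k₁·C_M^2)/(k₂·C_M) = (k₁/k₂)·C_M.
= (0.0542×5.940^2) / (0.107×5.940) = 1.912/0.6356 = 3.01.
Since the desired path is higher order in M, keeping C_M high (PFR or concentrated feed) favours N.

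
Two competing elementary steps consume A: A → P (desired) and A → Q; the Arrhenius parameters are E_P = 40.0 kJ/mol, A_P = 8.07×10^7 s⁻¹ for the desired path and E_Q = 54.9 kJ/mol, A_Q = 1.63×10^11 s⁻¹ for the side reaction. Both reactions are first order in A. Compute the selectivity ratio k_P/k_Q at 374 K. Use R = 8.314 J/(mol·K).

0.0597

With equal orders, S_{P/Q} = k_P/k_Q = (A_P/A_Q)·exp[(E_Q−E_P)/(RT)].
(E_Q−E_P)/(RT) = (54.9−40.0)×10³/(8.314×374) = 14900/3109 = 4.792.
k_P/k_Q = (8.07×10^7/1.63×10^11)·exp(4.792) = 4.951×10^-4 × 120.5 = 0.0597.
Since E_P < E_Q, lowering the temperature improves selectivity toward P.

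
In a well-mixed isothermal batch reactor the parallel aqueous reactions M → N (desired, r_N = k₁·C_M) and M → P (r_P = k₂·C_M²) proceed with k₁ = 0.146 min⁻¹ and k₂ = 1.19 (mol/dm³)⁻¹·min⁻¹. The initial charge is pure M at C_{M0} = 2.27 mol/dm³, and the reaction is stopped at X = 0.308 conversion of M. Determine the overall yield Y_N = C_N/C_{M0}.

0.0187

C_M = C_{M0}(1−X) = 1.571 mol/dm³.
Along a PFR/batch, dC_N/dC_M = −r_N/(r_N+r_P) = −k₁/(k₁+k₂·C_M).
Integrating from C_{M0} to C_M: C_N = (0.146/1.19)·ln[(0.146+1.19·2.27)/(0.146+1.19·1.57)] = 0.1227·ln(2.847/2.015) = 0.04240 mol/dm³.
Y_N = C_N/C_{M0} = 0.04240/2.27 = 0.0187.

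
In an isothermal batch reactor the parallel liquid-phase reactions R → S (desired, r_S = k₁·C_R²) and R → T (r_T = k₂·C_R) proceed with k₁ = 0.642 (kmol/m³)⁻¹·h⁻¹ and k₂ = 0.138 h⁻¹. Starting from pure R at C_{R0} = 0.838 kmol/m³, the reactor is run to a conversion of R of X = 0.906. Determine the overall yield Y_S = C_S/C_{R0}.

0.579

C_R = C_{R0}(1−X) = 0.07877 kmol/m³.
Along a PFR/batch, dC_T/dC_R = −r_T/(r_S+r_T) = −k₂/(k₂+k₁·C_R).
Integrating from C_{R0} to C_R: C_T = (0.138/0.642)·ln[(0.138+0.642·0.838)/(0.138+0.642·0.0788)] = 0.2150·ln(0.6760/0.1886) = 0.2744 kmol/m³.
Then C_S = (C_{R0}−C_R) − C_T = 0.7592 − 0.2744 = 0.4848 kmol/m³.
Y_S = C_S/C_{R0} = 0.4848/0.838 = 0.579.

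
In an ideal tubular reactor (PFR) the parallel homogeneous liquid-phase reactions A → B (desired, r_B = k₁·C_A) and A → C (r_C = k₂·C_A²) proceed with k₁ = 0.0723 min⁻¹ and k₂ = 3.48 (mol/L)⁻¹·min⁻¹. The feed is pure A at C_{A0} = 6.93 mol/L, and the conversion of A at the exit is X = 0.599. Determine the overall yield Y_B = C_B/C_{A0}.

C_A = C_{A0}(1−X) = 2.779 mol/L.
Along a PFR/batch, dC_B/dC_A = −r_B/(r_B+r_C) = −k₁/(k₁+k₂·C_A).
Integrating from C_{A0} to C_A: C_B = (0.0723/3.48)·ln[(0.0723+3.48·6.93)/(0.0723+3.48·2.78)] = 0.02078·ln(24.19/9.743) = 0.01889 mol/L.
Y_B = C_B/C_{A0} = 0.01889/6.93 = 0.00273.

0.00273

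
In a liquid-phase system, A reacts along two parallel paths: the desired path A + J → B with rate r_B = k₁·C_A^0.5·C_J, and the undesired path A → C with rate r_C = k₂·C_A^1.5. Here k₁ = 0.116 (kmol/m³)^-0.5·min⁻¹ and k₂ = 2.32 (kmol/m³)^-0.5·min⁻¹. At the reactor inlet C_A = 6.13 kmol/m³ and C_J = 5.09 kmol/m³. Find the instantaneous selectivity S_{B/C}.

S_{B/C} = r_B/r_C = (k₁·C_A^0.5·C_J)/(k₂·C_A^1.5) = (k₁/k₂)·C_A⁻¹·C_J.
= (0.116×6.130^0.5×5.090) / (2.32×6.130^1.5) = 1.462/35.21 = 0.0415.

0.0415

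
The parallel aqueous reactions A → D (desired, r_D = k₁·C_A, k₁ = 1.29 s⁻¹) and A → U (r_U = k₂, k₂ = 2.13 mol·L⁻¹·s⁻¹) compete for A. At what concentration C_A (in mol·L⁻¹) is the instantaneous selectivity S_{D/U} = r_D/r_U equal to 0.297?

0.490 mol·L⁻¹

S_{D/U} = (k₁/k₂)·C_A ⇒ C_A = S·k₂/k₁.
= 0.297×2.13/1.29 = 0.490 mol·L⁻¹.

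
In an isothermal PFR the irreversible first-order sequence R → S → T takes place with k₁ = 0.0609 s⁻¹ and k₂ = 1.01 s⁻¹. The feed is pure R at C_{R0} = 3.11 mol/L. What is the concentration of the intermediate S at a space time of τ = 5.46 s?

0.142 mol/L

The intermediate concentration in a first-order A→B→C sequence is C_S = k₁C_{R0}(e^(−k₁τ) − e^(−k₂τ))/(k₂−k₁).
e^(−k₁τ) = e^(−0.0609×5.46) = e^(−0.3325) = 0.7171; e^(−k₂τ) = e^(−5.515) = 0.004028.
C_S = 0.0609×3.11/(1.01−0.0609) × (0.7171−0.004028) = 0.1996×0.7131 = 0.1423 mol/L.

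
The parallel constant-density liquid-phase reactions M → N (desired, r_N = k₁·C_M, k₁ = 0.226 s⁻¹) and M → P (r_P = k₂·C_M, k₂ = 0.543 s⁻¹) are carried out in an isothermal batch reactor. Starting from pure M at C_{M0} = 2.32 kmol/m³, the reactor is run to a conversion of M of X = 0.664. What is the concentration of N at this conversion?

C_M = C_{M0}(1−X) = 0.7795 kmol/m³.
Both paths are first order in M, so the instantaneous fraction to N is constant: dC_N/d(−C_M) = k₁/(k₁+k₂) = 0.2939.
C_N = 0.2939·(C_{M0}−C_M) = 0.2939×1.540 = 0.453 kmol/m³.

0.453 kmol/m³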